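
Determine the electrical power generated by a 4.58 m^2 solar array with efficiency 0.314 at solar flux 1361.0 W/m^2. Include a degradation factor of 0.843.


P = area * eta * S * degradation
P = 4.58 * 0.314 * 1361.0 * 0.843
P = 1649.9882 W

1649.9882 W


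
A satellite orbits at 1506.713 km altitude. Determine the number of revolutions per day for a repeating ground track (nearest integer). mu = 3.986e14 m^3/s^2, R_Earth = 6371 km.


r = 7.877713e+06 m
T = 2*pi*sqrt(r^3/mu) = 6958.4330 s = 115.9739 min
revs/day = 1440 / 115.9739 = 12.4166
Rounded: 12 revolutions per day

12 revolutions per day


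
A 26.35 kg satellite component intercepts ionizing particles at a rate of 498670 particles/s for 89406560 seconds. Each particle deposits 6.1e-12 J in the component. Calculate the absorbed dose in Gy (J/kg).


Total energy deposited = rate * time * E_per
  = 498670 * 89406560 * 6.1e-12 = 271.9647 J
Dose = E_total / mass = 271.9647 / 26.35
Dose = 10.3212 Gy

10.3212 Gy


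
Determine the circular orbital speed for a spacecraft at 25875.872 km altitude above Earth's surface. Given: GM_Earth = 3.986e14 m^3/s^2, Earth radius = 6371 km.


r = R_E + alt = 6371.0 + 25875.872 = 32246.8720 km = 3.2246872e+07 m
v = sqrt(mu/r) = sqrt(3.986e14 / 3.2246872e+07) = 3515.8056 m/s = 3.5158 km/s

3.5158 km/s


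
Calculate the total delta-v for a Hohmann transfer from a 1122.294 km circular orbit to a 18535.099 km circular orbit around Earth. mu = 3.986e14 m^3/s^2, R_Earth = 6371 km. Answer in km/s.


r1 = 7493.2940 km = 7.493294e+06 m
r2 = 24906.0990 km = 2.4906099e+07 m
dv1 = sqrt(mu/r1)*(sqrt(2*r2/(r1+r2)) - 1) = 1749.9613 m/s
dv2 = sqrt(mu/r2)*(1 - sqrt(2*r1/(r1+r2))) = 1279.7007 m/s
total dv = |dv1| + |dv2| = 1749.9613 + 1279.7007 = 3029.6619 m/s = 3.0297 km/s

3.0297 km/s


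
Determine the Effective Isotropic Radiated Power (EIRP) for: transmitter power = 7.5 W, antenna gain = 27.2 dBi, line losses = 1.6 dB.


Pt = 7.5 W = 8.7506 dBW
EIRP = Pt_dBW + Gt - losses = 8.7506 + 27.2 - 1.6 = 34.3506 dBW

34.3506 dBW


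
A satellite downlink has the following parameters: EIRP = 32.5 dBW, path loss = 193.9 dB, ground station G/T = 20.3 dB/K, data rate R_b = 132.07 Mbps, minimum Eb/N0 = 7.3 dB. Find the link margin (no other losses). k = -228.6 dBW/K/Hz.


C/N0 = EIRP - FSPL + G/T - k = 32.5 - 193.9 + 20.3 - (-228.6)
C/N0 = 87.5000 dB-Hz
R_b = 132.07 Mbps = 1.3207e+08 bps -> 10*log10(R_b) = 81.2080 dB-Hz
Eb/N0 = C/N0 - 10*log10(R_b) = 87.5000 - 81.2080 = 6.2920 dB
Margin = Eb/N0 - Eb/N0_req = 6.2920 - 7.3 = -1.0080 dB (negative margin: link does not close)

-1.0080 dB


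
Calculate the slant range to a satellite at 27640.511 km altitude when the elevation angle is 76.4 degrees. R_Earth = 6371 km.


h = 27640.511 km, el = 76.4 deg
d = -R_E*sin(el) + sqrt((R_E*sin(el))^2 + 2*R_E*h + h^2)
d = -6371.0000*sin(1.3334) + sqrt((6371.0000*0.971961)^2 + 2*6371.0000*27640.511 + 27640.511^2)
d = 27786.1386 km

27786.1386 km


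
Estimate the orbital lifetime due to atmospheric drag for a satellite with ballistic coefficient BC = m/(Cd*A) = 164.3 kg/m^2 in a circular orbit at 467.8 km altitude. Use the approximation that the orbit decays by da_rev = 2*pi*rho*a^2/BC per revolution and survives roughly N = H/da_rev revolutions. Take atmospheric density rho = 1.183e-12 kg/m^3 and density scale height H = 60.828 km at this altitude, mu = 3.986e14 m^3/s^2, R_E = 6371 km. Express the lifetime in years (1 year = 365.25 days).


a = R_E + alt = 6838.8000 km = 6.8388e+06 m
da_rev = 2*pi*rho*a^2/BC = 2*pi*1.183e-12*(6.8388e+06)^2/164.3 = 2.115860 m per revolution
N = H/da_rev = 60828.0000 m / 2.115860 m = 28748.5988 revolutions
P = 2*pi*sqrt(a^3/mu) = 5628.3497 s
lifetime = N*P = 28748.5988 * 5628.3497 = 1.6180717e+08 s = 1872.7682 days
years = 1872.7682 / 365.25 = 5.1274 years

5.1274 years


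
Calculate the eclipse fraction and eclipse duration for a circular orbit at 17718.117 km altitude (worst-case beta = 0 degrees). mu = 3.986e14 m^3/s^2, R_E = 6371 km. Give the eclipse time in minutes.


r = 24089.1170 km
T = 620.1422 min
Eclipse fraction = arcsin(R_E/r)/pi = arcsin(6371.0000/24089.1170)/pi
= arcsin(0.2644763)/pi = 0.08519909
Eclipse duration = 0.08519909 * 620.1422 = 52.8355 min

52.8355 minutes


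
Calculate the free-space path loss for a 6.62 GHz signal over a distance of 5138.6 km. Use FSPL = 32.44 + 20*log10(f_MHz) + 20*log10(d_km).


f = 6.62 GHz = 6620.0000 MHz
d = 5138.6 km
FSPL = 32.44 + 20*log10(6620.0000) + 20*log10(5138.6)
FSPL = 32.44 + 76.4172 + 74.2169
FSPL = 183.0741 dB

183.0741 dB


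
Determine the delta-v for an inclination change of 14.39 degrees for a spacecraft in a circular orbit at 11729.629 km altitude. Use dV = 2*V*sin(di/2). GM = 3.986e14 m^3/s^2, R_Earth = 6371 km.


r = 18100.6290 km = 1.8100629e+07 m
V = sqrt(mu/r) = 4692.6894 m/s
di = 14.39 deg = 0.2511529 rad
dV = 2*V*sin(di/2) = 2*4692.6894*sin(0.1255764)
dV = 1175.4873 m/s = 1.1755 km/s

1.1755 km/s


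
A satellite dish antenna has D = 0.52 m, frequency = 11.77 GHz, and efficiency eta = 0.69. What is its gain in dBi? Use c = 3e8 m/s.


lambda = c/f = 3e8 / 1.177e+10 = 0.02548853 m
G = eta*(pi*D/lambda)^2 = 0.69*(pi*0.52/0.02548853)^2
G = 2834.4313 (linear)
G = 10*log10(2834.4313) = 34.5247 dBi

34.5247 dBi


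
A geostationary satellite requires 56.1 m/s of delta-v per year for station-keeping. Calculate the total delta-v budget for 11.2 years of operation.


dV = rate * years = 56.1 * 11.2
dV = 628.3200 m/s

628.3200 m/s


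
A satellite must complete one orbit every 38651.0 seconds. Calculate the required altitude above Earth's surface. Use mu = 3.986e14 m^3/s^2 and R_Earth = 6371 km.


T = 38651.0 s
r = (mu*T^2/(4*pi^2))^(1/3) = (3.986e14 * 38651.0^2 / (4*pi^2))^(1/3)
r = 2.4707739e+07 m = 24707.7392 km
alt = r - R_E = 24707.7392 - 6371 = 18336.7392 km

18336.7392 km


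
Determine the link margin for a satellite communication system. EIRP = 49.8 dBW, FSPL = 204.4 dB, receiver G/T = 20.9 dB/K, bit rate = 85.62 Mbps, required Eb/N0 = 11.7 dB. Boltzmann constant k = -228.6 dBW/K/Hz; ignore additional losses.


C/N0 = EIRP - FSPL + G/T - k = 49.8 - 204.4 + 20.9 - (-228.6)
C/N0 = 94.9000 dB-Hz
R_b = 85.62 Mbps = 8.562e+07 bps -> 10*log10(R_b) = 79.3258 dB-Hz
Eb/N0 = C/N0 - 10*log10(R_b) = 94.9000 - 79.3258 = 15.5742 dB
Margin = Eb/N0 - Eb/N0_req = 15.5742 - 11.7 = 3.8742 dB (link closes)

3.8742 dB


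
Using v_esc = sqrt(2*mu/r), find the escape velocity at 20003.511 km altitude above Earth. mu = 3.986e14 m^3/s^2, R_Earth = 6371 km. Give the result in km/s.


r = 6371.0 + 20003.511 = 26374.5110 km = 2.6374511e+07 m
v_esc = sqrt(2*mu/r) = sqrt(2*3.986e14 / 2.6374511e+07)
v_esc = 5497.8316 m/s = 5.4978 km/s

5.4978 km/s


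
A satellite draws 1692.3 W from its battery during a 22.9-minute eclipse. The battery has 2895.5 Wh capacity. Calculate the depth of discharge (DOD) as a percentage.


E_used = P * t / 60 = 1692.3 * 22.9 / 60 = 645.8945 Wh
DOD = E_used / E_total * 100 = 645.8945 / 2895.5 * 100
DOD = 22.3068 %

22.3068 %


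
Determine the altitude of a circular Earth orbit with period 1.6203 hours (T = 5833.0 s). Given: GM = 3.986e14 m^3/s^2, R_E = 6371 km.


T = 5833.0 s
r = (mu*T^2/(4*pi^2))^(1/3) = (3.986e14 * 5833.0^2 / (4*pi^2))^(1/3)
r = 7.0035866e+06 m = 7003.5866 km
alt = r - R_E = 7003.5866 - 6371 = 632.5866 km

632.5866 km


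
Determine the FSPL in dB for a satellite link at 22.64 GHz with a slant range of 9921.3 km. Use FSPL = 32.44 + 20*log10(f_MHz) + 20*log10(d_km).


f = 22.64 GHz = 22640.0000 MHz
d = 9921.3 km
FSPL = 32.44 + 20*log10(22640.0000) + 20*log10(9921.3)
FSPL = 32.44 + 87.0975 + 79.9314
FSPL = 199.4689 dB

199.4689 dB


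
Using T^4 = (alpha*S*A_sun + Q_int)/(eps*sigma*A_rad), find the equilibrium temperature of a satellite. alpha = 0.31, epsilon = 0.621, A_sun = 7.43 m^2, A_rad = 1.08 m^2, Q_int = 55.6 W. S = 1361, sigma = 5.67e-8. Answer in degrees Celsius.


Numerator = alpha*S*A_sun + Q_int = 0.31*1361*7.43 + 55.6 = 3190.3913 W
Denominator = eps*sigma*A_rad = 0.621*5.67e-8*1.08 = 3.8027556e-08 W/K^4
T^4 = 8.3896827e+10 K^4
T = 538.1909 K = 265.0409 C

265.0409 degrees Celsius


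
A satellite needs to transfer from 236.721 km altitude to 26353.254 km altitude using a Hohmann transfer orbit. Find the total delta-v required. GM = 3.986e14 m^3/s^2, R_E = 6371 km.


r1 = 6607.7210 km = 6.607721e+06 m
r2 = 32724.2540 km = 3.2724254e+07 m
dv1 = sqrt(mu/r1)*(sqrt(2*r2/(r1+r2)) - 1) = 2252.0822 m/s
dv2 = sqrt(mu/r2)*(1 - sqrt(2*r1/(r1+r2))) = 1467.0398 m/s
total dv = |dv1| + |dv2| = 2252.0822 + 1467.0398 = 3719.1220 m/s = 3.7191 km/s

3.7191 km/s


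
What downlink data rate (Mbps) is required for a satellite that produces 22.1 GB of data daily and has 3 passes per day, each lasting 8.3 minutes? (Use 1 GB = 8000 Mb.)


total contact time = 3 * 8.3 * 60 = 1494.0000 s
data = 22.1 GB = 176800.0000 Mb
rate = 176800.0000 / 1494.0000 = 118.3400 Mbps

118.3400 Mbps


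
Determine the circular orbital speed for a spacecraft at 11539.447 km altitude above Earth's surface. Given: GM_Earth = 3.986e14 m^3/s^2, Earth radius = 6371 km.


r = R_E + alt = 6371.0 + 11539.447 = 17910.4470 km = 1.7910447e+07 m
v = sqrt(mu/r) = sqrt(3.986e14 / 1.7910447e+07) = 4717.5383 m/s = 4.7175 km/s

4.7175 km/s


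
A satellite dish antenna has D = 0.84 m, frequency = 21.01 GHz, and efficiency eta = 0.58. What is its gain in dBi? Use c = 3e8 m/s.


lambda = c/f = 3e8 / 2.101e+10 = 0.01427891 m
G = eta*(pi*D/lambda)^2 = 0.58*(pi*0.84/0.01427891)^2
G = 19810.5214 (linear)
G = 10*log10(19810.5214) = 42.9690 dBi

42.9690 dBi


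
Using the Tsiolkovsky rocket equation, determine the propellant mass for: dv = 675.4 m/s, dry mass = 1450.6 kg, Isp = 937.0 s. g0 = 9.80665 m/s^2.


ve = Isp * g0 = 937.0 * 9.80665 = 9188.831050 m/s
mass ratio = exp(dv/ve) = exp(675.4/9188.831050) = 1.07627099
m_prop = m_dry * (mr - 1) = 1450.6 * (1.07627099 - 1)
m_prop = 110.6387 kg

110.6387 kg


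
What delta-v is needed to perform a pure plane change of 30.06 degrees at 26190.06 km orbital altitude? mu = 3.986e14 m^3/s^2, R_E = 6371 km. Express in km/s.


r = 32561.0600 km = 3.256106e+07 m
V = sqrt(mu/r) = 3498.8021 m/s
di = 30.06 deg = 0.524646 rad
dV = 2*V*sin(di/2) = 2*3498.8021*sin(0.262323)
dV = 1814.6521 m/s = 1.8147 km/s

1.8147 km/s


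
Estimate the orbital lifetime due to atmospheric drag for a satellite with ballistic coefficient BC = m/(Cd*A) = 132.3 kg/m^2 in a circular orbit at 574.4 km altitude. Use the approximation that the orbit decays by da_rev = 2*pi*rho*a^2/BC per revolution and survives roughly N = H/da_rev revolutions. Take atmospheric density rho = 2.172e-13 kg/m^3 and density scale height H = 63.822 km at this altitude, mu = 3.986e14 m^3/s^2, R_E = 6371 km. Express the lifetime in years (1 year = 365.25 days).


a = R_E + alt = 6945.4000 km = 6.9454e+06 m
da_rev = 2*pi*rho*a^2/BC = 2*pi*2.172e-13*(6.9454e+06)^2/132.3 = 0.497593124 m per revolution
N = H/da_rev = 63822.0000 m / 0.497593124 m = 128261.4186 revolutions
P = 2*pi*sqrt(a^3/mu) = 5760.4593 s
lifetime = N*P = 128261.4186 * 5760.4593 = 7.3884469e+08 s = 8551.4431 days
years = 8551.4431 / 365.25 = 23.4126 years

23.4126 years


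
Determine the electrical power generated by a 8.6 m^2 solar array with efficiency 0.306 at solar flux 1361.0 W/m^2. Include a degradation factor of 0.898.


P = area * eta * S * degradation
P = 8.6 * 0.306 * 1361.0 * 0.898
P = 3216.2836 W

3216.2836 W


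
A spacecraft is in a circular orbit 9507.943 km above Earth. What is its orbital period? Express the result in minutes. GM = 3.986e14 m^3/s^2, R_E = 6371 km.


r = 15878.9430 km = 1.5878943e+07 m
T = 2*pi*sqrt(r^3/mu) = 2*pi*sqrt(4.0037299e+21 / 3.986e14)
T = 19913.3169 s = 331.8886 min

331.8886 minutes


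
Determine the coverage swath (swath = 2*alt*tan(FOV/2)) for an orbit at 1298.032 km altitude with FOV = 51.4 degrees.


FOV = 51.4 deg = 0.8970992 rad
swath = 2 * alt * tan(FOV/2) = 2 * 1298.032 * tan(0.4485496)
swath = 2 * 1298.032 * 0.4812675
swath = 1249.4012 km

1249.4012 km


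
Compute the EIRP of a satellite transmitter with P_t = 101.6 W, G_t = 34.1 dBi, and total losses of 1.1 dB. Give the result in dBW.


Pt = 101.6 W = 20.0689 dBW
EIRP = Pt_dBW + Gt - losses = 20.0689 + 34.1 - 1.1 = 53.0689 dBW

53.0689 dBW


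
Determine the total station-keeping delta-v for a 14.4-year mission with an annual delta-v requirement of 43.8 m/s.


dV = rate * years = 43.8 * 14.4
dV = 630.7200 m/s

630.7200 m/s


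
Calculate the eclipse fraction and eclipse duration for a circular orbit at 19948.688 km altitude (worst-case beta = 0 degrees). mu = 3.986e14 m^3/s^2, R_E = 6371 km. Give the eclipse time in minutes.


r = 26319.6880 km
T = 708.2410 min
Eclipse fraction = arcsin(R_E/r)/pi = arcsin(6371.0000/26319.6880)/pi
= arcsin(0.2420621)/pi = 0.07782379
Eclipse duration = 0.07782379 * 708.2410 = 55.1180 min

55.1180 minutes


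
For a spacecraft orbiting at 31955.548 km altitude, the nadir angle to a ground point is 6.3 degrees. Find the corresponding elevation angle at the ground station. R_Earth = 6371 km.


r = R_E + alt = 38326.5480 km
Law of sines in the satellite / Earth-center / ground-point triangle:
  sin(nadir)/R_E = sin(90 + el)/r  =>  cos(el) = (r/R_E)*sin(nadir)
cos(el) = (38326.5480 / 6371.0000) * sin(6.3 deg) = 0.6601377
el = arccos(0.6601377) = 48.6896 deg
(Earth-central angle = 90 - nadir - el = 35.0104 deg)

48.6896 degrees


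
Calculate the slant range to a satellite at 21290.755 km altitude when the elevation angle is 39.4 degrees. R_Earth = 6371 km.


h = 21290.755 km, el = 39.4 deg
d = -R_E*sin(el) + sqrt((R_E*sin(el))^2 + 2*R_E*h + h^2)
d = -6371.0000*sin(0.6876597) + sqrt((6371.0000*0.6347305)^2 + 2*6371.0000*21290.755 + 21290.755^2)
d = 23176.2700 km

23176.2700 km


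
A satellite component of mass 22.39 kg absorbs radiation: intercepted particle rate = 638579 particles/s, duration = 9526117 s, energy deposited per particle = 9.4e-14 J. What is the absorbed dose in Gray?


Total energy deposited = rate * time * E_per
  = 638579 * 9526117 * 9.4e-14 = 0.5718188 J
Dose = E_total / mass = 0.5718188 / 22.39
Dose = 0.02553902 Gy

0.0255 Gy


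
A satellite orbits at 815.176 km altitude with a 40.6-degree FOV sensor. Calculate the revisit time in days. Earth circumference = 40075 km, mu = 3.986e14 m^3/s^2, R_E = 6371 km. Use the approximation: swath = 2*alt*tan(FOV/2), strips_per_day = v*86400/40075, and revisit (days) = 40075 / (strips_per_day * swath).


swath = 2*815.176*tan(0.3543018) = 603.0855 km
v = sqrt(mu/r) = 7447.6579 m/s = 7.4477 km/s
strips/day = v*86400/40075 = 7.4477*86400/40075 = 16.0568
coverage/day = strips * swath = 16.0568 * 603.0855 = 9683.6444 km
revisit = 40075 / 9683.6444 = 4.1384 days

4.1384 days


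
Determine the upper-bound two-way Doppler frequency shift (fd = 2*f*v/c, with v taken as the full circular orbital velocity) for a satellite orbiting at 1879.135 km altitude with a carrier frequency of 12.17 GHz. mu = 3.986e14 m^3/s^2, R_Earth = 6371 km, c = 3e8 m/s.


r = 8.250135e+06 m
v = sqrt(mu/r) = 6950.8533 m/s (worst-case radial velocity)
f = 12.17 GHz = 1.217e+10 Hz
fd = 2*f*v/c = 2*1.217e+10*6950.8533/3.0e+08
fd = 563945.8938 Hz

563945.8938 Hz


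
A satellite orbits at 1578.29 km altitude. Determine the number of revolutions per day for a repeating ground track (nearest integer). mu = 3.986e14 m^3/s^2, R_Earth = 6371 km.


r = 7.94929e+06 m
T = 2*pi*sqrt(r^3/mu) = 7053.4848 s = 117.5581 min
revs/day = 1440 / 117.5581 = 12.2493
Rounded: 12 revolutions per day

12 revolutions per day


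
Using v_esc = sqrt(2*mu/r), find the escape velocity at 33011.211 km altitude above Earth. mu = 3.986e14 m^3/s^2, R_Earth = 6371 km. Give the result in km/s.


r = 6371.0 + 33011.211 = 39382.2110 km = 3.9382211e+07 m
v_esc = sqrt(2*mu/r) = sqrt(2*3.986e14 / 3.9382211e+07)
v_esc = 4499.1824 m/s = 4.4992 km/s

4.4992 km/s


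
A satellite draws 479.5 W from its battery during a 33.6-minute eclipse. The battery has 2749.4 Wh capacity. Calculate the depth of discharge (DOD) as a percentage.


E_used = P * t / 60 = 479.5 * 33.6 / 60 = 268.5200 Wh
DOD = E_used / E_total * 100 = 268.5200 / 2749.4 * 100
DOD = 9.7665 %

9.7665 %


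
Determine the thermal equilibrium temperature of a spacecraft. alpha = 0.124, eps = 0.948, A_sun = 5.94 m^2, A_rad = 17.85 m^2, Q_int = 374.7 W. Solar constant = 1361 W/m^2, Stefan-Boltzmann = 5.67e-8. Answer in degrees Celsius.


Numerator = alpha*S*A_sun + Q_int = 0.124*1361*5.94 + 374.7 = 1377.1582 W
Denominator = eps*sigma*A_rad = 0.948*5.67e-8*17.85 = 9.5946606e-07 W/K^4
T^4 = 1.4353381e+09 K^4
T = 194.6429 K = -78.5071 C

-78.5071 degrees Celsius


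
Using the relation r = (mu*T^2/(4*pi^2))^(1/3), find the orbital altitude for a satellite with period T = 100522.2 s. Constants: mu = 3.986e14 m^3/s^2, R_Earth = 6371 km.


T = 100522.2 s
r = (mu*T^2/(4*pi^2))^(1/3) = (3.986e14 * 100522.2^2 / (4*pi^2))^(1/3)
r = 4.6726922e+07 m = 46726.9222 km
alt = r - R_E = 46726.9222 - 6371 = 40355.9222 km

40355.9222 km


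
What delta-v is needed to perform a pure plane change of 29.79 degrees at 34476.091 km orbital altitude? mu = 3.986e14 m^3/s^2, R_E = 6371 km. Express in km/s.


r = 40847.0910 km = 4.0847091e+07 m
V = sqrt(mu/r) = 3123.8350 m/s
di = 29.79 deg = 0.5199336 rad
dV = 2*V*sin(di/2) = 2*3123.8350*sin(0.2599668)
dV = 1605.9539 m/s = 1.6060 km/s

1.6060 km/s


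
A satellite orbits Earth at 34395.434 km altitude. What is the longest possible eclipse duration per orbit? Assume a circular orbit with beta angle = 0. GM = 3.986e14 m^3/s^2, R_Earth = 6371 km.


r = 40766.4340 km
T = 1365.2559 min
Eclipse fraction = arcsin(R_E/r)/pi = arcsin(6371.0000/40766.4340)/pi
= arcsin(0.1562805)/pi = 0.04995039
Eclipse duration = 0.04995039 * 1365.2559 = 68.1951 min

68.1951 minutes


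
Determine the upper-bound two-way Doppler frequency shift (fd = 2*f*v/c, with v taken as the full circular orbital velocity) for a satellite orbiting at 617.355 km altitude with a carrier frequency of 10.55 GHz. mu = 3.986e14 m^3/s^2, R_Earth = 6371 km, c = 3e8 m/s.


r = 6.988355e+06 m
v = sqrt(mu/r) = 7552.3336 m/s (worst-case radial velocity)
f = 10.55 GHz = 1.055e+10 Hz
fd = 2*f*v/c = 2*1.055e+10*7552.3336/3.0e+08
fd = 531180.7998 Hz

531180.7998 Hz


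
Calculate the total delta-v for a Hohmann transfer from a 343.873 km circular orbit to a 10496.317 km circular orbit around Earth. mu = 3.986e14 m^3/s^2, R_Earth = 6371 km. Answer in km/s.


r1 = 6714.8730 km = 6.714873e+06 m
r2 = 16867.3170 km = 1.6867317e+07 m
dv1 = sqrt(mu/r1)*(sqrt(2*r2/(r1+r2)) - 1) = 1510.4134 m/s
dv2 = sqrt(mu/r2)*(1 - sqrt(2*r1/(r1+r2))) = 1192.7330 m/s
total dv = |dv1| + |dv2| = 1510.4134 + 1192.7330 = 2703.1464 m/s = 2.7031 km/s

2.7031 km/s


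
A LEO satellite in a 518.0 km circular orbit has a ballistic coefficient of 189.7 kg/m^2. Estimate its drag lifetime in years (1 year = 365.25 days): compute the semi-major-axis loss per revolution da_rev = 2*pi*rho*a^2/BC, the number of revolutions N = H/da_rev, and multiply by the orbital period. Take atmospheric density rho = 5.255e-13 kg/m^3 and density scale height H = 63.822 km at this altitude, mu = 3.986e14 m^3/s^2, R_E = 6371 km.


a = R_E + alt = 6889.0000 km = 6.889e+06 m
da_rev = 2*pi*rho*a^2/BC = 2*pi*5.255e-13*(6.889e+06)^2/189.7 = 0.826033437 m per revolution
N = H/da_rev = 63822.0000 m / 0.826033437 m = 77263.2162 revolutions
P = 2*pi*sqrt(a^3/mu) = 5690.4354 s
lifetime = N*P = 77263.2162 * 5690.4354 = 4.3966134e+08 s = 5088.6729 days
years = 5088.6729 / 365.25 = 13.9320 years

13.9320 years


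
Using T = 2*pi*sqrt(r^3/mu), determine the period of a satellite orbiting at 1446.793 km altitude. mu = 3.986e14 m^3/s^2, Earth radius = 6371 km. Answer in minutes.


r = 7817.7930 km = 7.817793e+06 m
T = 2*pi*sqrt(r^3/mu) = 2*pi*sqrt(4.7780699e+20 / 3.986e14)
T = 6879.1926 s = 114.6532 min

114.6532 minutes


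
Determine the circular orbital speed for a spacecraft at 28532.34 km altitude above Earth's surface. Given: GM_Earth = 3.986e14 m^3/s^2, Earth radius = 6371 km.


r = R_E + alt = 6371.0 + 28532.34 = 34903.3400 km = 3.490334e+07 m
v = sqrt(mu/r) = sqrt(3.986e14 / 3.490334e+07) = 3379.3654 m/s = 3.3794 km/s

3.3794 km/s


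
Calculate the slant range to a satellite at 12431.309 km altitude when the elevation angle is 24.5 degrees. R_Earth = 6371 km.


h = 12431.309 km, el = 24.5 deg
d = -R_E*sin(el) + sqrt((R_E*sin(el))^2 + 2*R_E*h + h^2)
d = -6371.0000*sin(0.4276057) + sqrt((6371.0000*0.4146932)^2 + 2*6371.0000*12431.309 + 12431.309^2)
d = 15244.2244 km

15244.2244 km


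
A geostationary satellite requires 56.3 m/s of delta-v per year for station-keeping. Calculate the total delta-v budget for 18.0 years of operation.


dV = rate * years = 56.3 * 18.0
dV = 1013.4000 m/s

1013.4000 m/s


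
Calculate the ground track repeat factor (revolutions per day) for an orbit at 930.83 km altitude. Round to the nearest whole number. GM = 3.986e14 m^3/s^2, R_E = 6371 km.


r = 7.30183e+06 m
T = 2*pi*sqrt(r^3/mu) = 6209.5310 s = 103.4922 min
revs/day = 1440 / 103.4922 = 13.9141
Rounded: 14 revolutions per day

14 revolutions per day


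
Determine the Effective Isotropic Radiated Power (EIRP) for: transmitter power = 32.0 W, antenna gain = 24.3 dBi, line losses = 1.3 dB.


Pt = 32.0 W = 15.0515 dBW
EIRP = Pt_dBW + Gt - losses = 15.0515 + 24.3 - 1.3 = 38.0515 dBW

38.0515 dBW


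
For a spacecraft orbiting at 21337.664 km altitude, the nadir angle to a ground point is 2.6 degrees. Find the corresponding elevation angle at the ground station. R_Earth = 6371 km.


r = R_E + alt = 27708.6640 km
Law of sines in the satellite / Earth-center / ground-point triangle:
  sin(nadir)/R_E = sin(90 + el)/r  =>  cos(el) = (r/R_E)*sin(nadir)
cos(el) = (27708.6640 / 6371.0000) * sin(2.6 deg) = 0.1972921
el = arccos(0.1972921) = 78.6213 deg
(Earth-central angle = 90 - nadir - el = 8.7787 deg)

78.6213 degrees


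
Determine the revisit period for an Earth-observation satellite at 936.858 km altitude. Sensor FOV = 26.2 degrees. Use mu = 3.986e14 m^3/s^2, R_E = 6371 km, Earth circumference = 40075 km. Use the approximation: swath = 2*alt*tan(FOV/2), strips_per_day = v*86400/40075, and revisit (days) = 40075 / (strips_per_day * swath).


swath = 2*936.858*tan(0.2286381) = 436.0274 km
v = sqrt(mu/r) = 7385.3928 m/s = 7.3854 km/s
strips/day = v*86400/40075 = 7.3854*86400/40075 = 15.9226
coverage/day = strips * swath = 15.9226 * 436.0274 = 6942.6866 km
revisit = 40075 / 6942.6866 = 5.7723 days

5.7723 days


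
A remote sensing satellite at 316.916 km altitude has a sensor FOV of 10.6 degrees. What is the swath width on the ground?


FOV = 10.6 deg = 0.1850049 rad
swath = 2 * alt * tan(FOV/2) = 2 * 316.916 * tan(0.09250245)
swath = 2 * 316.916 * 0.0927672
swath = 58.7988 km

58.7988 km


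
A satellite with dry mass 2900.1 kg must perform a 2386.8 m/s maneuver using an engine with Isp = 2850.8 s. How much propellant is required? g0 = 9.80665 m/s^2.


ve = Isp * g0 = 2850.8 * 9.80665 = 27956.797820 m/s
mass ratio = exp(dv/ve) = exp(2386.8/27956.797820) = 1.08912496
m_prop = m_dry * (mr - 1) = 2900.1 * (1.08912496 - 1)
m_prop = 258.4713 kg

258.4713 kg


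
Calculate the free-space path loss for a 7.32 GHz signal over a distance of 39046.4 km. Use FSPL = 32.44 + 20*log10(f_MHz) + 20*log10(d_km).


f = 7.32 GHz = 7320.0000 MHz
d = 39046.4 km
FSPL = 32.44 + 20*log10(7320.0000) + 20*log10(39046.4)
FSPL = 32.44 + 77.2902 + 91.8316
FSPL = 201.5618 dB

201.5618 dB


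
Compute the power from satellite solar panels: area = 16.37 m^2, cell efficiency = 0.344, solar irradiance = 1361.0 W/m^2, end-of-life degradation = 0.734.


P = area * eta * S * degradation
P = 16.37 * 0.344 * 1361.0 * 0.734
P = 5625.5023 W

5625.5023 W


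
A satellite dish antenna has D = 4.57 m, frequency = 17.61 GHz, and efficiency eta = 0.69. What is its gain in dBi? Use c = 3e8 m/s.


lambda = c/f = 3e8 / 1.761e+10 = 0.01703578 m
G = eta*(pi*D/lambda)^2 = 0.69*(pi*4.57/0.01703578)^2
G = 490069.2339 (linear)
G = 10*log10(490069.2339) = 56.9026 dBi

56.9026 dBi


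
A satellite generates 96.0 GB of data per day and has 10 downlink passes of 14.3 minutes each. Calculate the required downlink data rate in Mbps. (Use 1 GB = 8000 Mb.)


total contact time = 10 * 14.3 * 60 = 8580.0000 s
data = 96.0 GB = 768000.0000 Mb
rate = 768000.0000 / 8580.0000 = 89.5105 Mbps

89.5105 Mbps


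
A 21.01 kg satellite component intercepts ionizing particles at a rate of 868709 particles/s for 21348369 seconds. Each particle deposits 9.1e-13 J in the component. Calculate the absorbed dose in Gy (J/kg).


Total energy deposited = rate * time * E_per
  = 868709 * 21348369 * 9.1e-13 = 16.8764 J
Dose = E_total / mass = 16.8764 / 21.01
Dose = 0.8032567 Gy

0.8033 Gy


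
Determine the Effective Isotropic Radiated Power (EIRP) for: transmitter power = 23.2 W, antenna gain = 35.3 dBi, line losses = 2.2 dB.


Pt = 23.2 W = 13.6549 dBW
EIRP = Pt_dBW + Gt - losses = 13.6549 + 35.3 - 2.2 = 46.7549 dBW

46.7549 dBW


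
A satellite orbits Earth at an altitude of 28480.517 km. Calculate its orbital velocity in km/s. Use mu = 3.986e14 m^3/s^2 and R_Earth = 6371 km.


r = R_E + alt = 6371.0 + 28480.517 = 34851.5170 km = 3.4851517e+07 m
v = sqrt(mu/r) = sqrt(3.986e14 / 3.4851517e+07) = 3381.8770 m/s = 3.3819 km/s

3.3819 km/s


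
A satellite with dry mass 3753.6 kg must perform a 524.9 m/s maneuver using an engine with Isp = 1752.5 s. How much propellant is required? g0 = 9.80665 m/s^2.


ve = Isp * g0 = 1752.5 * 9.80665 = 17186.154125 m/s
mass ratio = exp(dv/ve) = exp(524.9/17186.154125) = 1.03101322
m_prop = m_dry * (mr - 1) = 3753.6 * (1.03101322 - 1)
m_prop = 116.4112 kg

116.4112 kg


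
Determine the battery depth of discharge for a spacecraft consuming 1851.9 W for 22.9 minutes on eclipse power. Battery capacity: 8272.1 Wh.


E_used = P * t / 60 = 1851.9 * 22.9 / 60 = 706.8085 Wh
DOD = E_used / E_total * 100 = 706.8085 / 8272.1 * 100
DOD = 8.5445 %

8.5445 %


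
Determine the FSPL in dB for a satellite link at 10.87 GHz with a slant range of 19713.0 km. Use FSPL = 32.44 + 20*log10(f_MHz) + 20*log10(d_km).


f = 10.87 GHz = 10870.0000 MHz
d = 19713.0 km
FSPL = 32.44 + 20*log10(10870.0000) + 20*log10(19713.0)
FSPL = 32.44 + 80.7246 + 85.8951
FSPL = 199.0596 dB

199.0596 dB


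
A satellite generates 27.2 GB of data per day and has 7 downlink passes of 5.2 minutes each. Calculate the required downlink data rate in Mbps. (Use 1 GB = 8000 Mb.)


total contact time = 7 * 5.2 * 60 = 2184.0000 s
data = 27.2 GB = 217600.0000 Mb
rate = 217600.0000 / 2184.0000 = 99.6337 Mbps

99.6337 Mbps


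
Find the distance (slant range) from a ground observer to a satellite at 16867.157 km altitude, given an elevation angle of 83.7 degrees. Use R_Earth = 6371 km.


h = 16867.157 km, el = 83.7 deg
d = -R_E*sin(el) + sqrt((R_E*sin(el))^2 + 2*R_E*h + h^2)
d = -6371.0000*sin(1.4608) + sqrt((6371.0000*0.993961)^2 + 2*6371.0000*16867.157 + 16867.157^2)
d = 16895.1129 km

16895.1129 km


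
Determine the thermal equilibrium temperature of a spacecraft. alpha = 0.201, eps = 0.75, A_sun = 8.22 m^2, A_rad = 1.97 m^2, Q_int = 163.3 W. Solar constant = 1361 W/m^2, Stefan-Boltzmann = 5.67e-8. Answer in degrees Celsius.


Numerator = alpha*S*A_sun + Q_int = 0.201*1361*8.22 + 163.3 = 2411.9714 W
Denominator = eps*sigma*A_rad = 0.75*5.67e-8*1.97 = 8.377425e-08 W/K^4
T^4 = 2.8791322e+10 K^4
T = 411.9224 K = 138.7724 C

138.7724 degrees Celsius


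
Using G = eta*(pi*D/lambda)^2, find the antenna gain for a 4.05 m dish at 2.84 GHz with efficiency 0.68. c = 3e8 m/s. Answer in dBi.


lambda = c/f = 3e8 / 2.84e+09 = 0.1056338 m
G = eta*(pi*D/lambda)^2 = 0.68*(pi*4.05/0.1056338)^2
G = 9865.3586 (linear)
G = 10*log10(9865.3586) = 39.9411 dBi

39.9411 dBi


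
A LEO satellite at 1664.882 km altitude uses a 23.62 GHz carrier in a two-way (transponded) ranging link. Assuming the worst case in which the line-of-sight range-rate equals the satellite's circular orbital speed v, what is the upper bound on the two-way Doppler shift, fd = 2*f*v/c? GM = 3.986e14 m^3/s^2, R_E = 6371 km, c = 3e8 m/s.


r = 8.035882e+06 m
v = sqrt(mu/r) = 7042.9057 m/s (worst-case radial velocity)
f = 23.62 GHz = 2.362e+10 Hz
fd = 2*f*v/c = 2*2.362e+10*7042.9057/3.0e+08
fd = 1.1090229e+06 Hz

1.1090e+06 Hz


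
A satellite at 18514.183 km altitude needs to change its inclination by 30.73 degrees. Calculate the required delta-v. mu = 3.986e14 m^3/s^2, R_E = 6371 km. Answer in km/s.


r = 24885.1830 km = 2.4885183e+07 m
V = sqrt(mu/r) = 4002.1948 m/s
di = 30.73 deg = 0.5363397 rad
dV = 2*V*sin(di/2) = 2*4002.1948*sin(0.2681698)
dV = 2120.9002 m/s = 2.1209 km/s

2.1209 km/s


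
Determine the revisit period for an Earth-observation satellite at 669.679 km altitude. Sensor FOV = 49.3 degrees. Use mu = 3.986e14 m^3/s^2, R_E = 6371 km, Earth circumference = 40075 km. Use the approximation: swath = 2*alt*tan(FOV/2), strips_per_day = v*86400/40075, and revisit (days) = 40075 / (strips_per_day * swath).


swath = 2*669.679*tan(0.4302237) = 614.6203 km
v = sqrt(mu/r) = 7524.2181 m/s = 7.5242 km/s
strips/day = v*86400/40075 = 7.5242*86400/40075 = 16.2219
coverage/day = strips * swath = 16.2219 * 614.6203 = 9970.3067 km
revisit = 40075 / 9970.3067 = 4.0194 days

4.0194 days


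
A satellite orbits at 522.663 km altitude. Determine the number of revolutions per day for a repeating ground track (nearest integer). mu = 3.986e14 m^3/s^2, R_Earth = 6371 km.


r = 6.893663e+06 m
T = 2*pi*sqrt(r^3/mu) = 5696.2140 s = 94.9369 min
revs/day = 1440 / 94.9369 = 15.1680
Rounded: 15 revolutions per day

15 revolutions per day


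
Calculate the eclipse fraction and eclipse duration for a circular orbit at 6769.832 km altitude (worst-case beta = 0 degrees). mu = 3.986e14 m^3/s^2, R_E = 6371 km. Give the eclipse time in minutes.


r = 13140.8320 km
T = 249.8586 min
Eclipse fraction = arcsin(R_E/r)/pi = arcsin(6371.0000/13140.8320)/pi
= arcsin(0.4848247)/pi = 0.1611166
Eclipse duration = 0.1611166 * 249.8586 = 40.2564 min

40.2564 minutes


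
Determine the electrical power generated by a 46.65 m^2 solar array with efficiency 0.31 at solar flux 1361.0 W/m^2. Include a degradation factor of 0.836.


P = area * eta * S * degradation
P = 46.65 * 0.31 * 1361.0 * 0.836
P = 16454.2369 W

16454.2369 W


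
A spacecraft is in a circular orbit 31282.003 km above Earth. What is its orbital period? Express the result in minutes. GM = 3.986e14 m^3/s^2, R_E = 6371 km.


r = 37653.0030 km = 3.7653003e+07 m
T = 2*pi*sqrt(r^3/mu) = 2*pi*sqrt(5.3382494e+22 / 3.986e14)
T = 72712.7633 s = 1211.8794 min

1211.8794 minutes


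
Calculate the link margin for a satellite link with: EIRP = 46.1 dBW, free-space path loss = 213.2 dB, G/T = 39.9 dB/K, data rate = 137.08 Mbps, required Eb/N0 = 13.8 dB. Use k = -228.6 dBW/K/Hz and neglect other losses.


C/N0 = EIRP - FSPL + G/T - k = 46.1 - 213.2 + 39.9 - (-228.6)
C/N0 = 101.4000 dB-Hz
R_b = 137.08 Mbps = 1.3708e+08 bps -> 10*log10(R_b) = 81.3697 dB-Hz
Eb/N0 = C/N0 - 10*log10(R_b) = 101.4000 - 81.3697 = 20.0303 dB
Margin = Eb/N0 - Eb/N0_req = 20.0303 - 13.8 = 6.2303 dB (link closes)

6.2303 dB


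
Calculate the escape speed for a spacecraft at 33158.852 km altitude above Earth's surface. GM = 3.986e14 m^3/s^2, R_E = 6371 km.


r = 6371.0 + 33158.852 = 39529.8520 km = 3.9529852e+07 m
v_esc = sqrt(2*mu/r) = sqrt(2*3.986e14 / 3.9529852e+07)
v_esc = 4490.7725 m/s = 4.4908 km/s

4.4908 km/s


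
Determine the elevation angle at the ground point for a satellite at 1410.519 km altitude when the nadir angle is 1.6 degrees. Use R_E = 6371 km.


r = R_E + alt = 7781.5190 km
Law of sines in the satellite / Earth-center / ground-point triangle:
  sin(nadir)/R_E = sin(90 + el)/r  =>  cos(el) = (r/R_E)*sin(nadir)
cos(el) = (7781.5190 / 6371.0000) * sin(1.6 deg) = 0.0341034
el = arccos(0.0341034) = 88.0456 deg
(Earth-central angle = 90 - nadir - el = 0.3543599 deg)

88.0456 degrees


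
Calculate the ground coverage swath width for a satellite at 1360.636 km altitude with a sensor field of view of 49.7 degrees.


FOV = 49.7 deg = 0.8674286 rad
swath = 2 * alt * tan(FOV/2) = 2 * 1360.636 * tan(0.4337143)
swath = 2 * 1360.636 * 0.4631243
swath = 1260.2871 km

1260.2871 km


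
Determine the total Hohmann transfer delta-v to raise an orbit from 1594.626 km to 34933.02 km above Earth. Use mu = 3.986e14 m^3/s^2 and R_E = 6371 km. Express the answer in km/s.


r1 = 7965.6260 km = 7.965626e+06 m
r2 = 41304.0200 km = 4.130402e+07 m
dv1 = sqrt(mu/r1)*(sqrt(2*r2/(r1+r2)) - 1) = 2085.7800 m/s
dv2 = sqrt(mu/r2)*(1 - sqrt(2*r1/(r1+r2))) = 1340.0322 m/s
total dv = |dv1| + |dv2| = 2085.7800 + 1340.0322 = 3425.8122 m/s = 3.4258 km/s

3.4258 km/s


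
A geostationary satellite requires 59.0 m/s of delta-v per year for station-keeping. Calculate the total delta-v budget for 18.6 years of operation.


dV = rate * years = 59.0 * 18.6
dV = 1097.4000 m/s

1097.4000 m/s


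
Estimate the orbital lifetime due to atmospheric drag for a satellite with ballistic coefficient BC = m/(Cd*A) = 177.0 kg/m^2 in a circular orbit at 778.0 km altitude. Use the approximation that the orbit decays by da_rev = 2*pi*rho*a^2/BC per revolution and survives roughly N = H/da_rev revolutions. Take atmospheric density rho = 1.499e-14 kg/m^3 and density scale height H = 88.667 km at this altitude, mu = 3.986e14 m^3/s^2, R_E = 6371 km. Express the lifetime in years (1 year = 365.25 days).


a = R_E + alt = 7149.0000 km = 7.149e+06 m
da_rev = 2*pi*rho*a^2/BC = 2*pi*1.499e-14*(7.149e+06)^2/177.0 = 0.0271956115 m per revolution
N = H/da_rev = 88667.0000 m / 0.0271956115 m = 3.2603422e+06 revolutions
P = 2*pi*sqrt(a^3/mu) = 6015.6030 s
lifetime = N*P = 3.2603422e+06 * 6015.6030 = 1.9612924e+10 s = 227001.4388 days
years = 227001.4388 / 365.25 = 621.4961 years

621.4961 years


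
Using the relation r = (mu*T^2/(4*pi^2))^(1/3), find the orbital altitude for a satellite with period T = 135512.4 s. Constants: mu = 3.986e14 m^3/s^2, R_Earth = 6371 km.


T = 135512.4 s
r = (mu*T^2/(4*pi^2))^(1/3) = (3.986e14 * 135512.4^2 / (4*pi^2))^(1/3)
r = 5.7022363e+07 m = 57022.3630 km
alt = r - R_E = 57022.3630 - 6371 = 50651.3630 km

50651.3630 km


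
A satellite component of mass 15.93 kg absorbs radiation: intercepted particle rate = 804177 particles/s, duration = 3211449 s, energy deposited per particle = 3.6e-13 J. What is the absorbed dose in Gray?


Total energy deposited = rate * time * E_per
  = 804177 * 3211449 * 3.6e-13 = 0.9297264 J
Dose = E_total / mass = 0.9297264 / 15.93
Dose = 0.05836324 Gy

0.0584 Gy


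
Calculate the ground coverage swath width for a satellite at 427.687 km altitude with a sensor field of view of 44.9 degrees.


FOV = 44.9 deg = 0.7836528 rad
swath = 2 * alt * tan(FOV/2) = 2 * 427.687 * tan(0.3918264)
swath = 2 * 427.687 * 0.4131915
swath = 353.4333 km

353.4333 km


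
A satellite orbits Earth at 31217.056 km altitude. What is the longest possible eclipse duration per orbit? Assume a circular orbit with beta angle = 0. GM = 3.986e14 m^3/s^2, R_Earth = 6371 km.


r = 37588.0560 km
T = 1208.7452 min
Eclipse fraction = arcsin(R_E/r)/pi = arcsin(6371.0000/37588.0560)/pi
= arcsin(0.1694953)/pi = 0.05421377
Eclipse duration = 0.05421377 * 1208.7452 = 65.5306 min

65.5306 minutes


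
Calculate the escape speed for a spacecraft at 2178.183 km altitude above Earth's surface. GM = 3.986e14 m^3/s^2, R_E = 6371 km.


r = 6371.0 + 2178.183 = 8549.1830 km = 8.549183e+06 m
v_esc = sqrt(2*mu/r) = sqrt(2*3.986e14 / 8.549183e+06)
v_esc = 9656.5354 m/s = 9.6565 km/s

9.6565 km/s


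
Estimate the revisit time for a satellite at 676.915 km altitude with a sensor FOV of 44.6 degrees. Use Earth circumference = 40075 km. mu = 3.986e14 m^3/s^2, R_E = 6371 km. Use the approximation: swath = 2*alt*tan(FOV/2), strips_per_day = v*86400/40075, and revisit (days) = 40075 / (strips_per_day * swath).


swath = 2*676.915*tan(0.3892084) = 555.2461 km
v = sqrt(mu/r) = 7520.3546 m/s = 7.5204 km/s
strips/day = v*86400/40075 = 7.5204*86400/40075 = 16.2136
coverage/day = strips * swath = 16.2136 * 555.2461 = 9002.5198 km
revisit = 40075 / 9002.5198 = 4.4515 days

4.4515 days


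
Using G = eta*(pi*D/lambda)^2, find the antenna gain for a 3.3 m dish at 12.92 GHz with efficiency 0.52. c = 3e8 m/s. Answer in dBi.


lambda = c/f = 3e8 / 1.292e+10 = 0.02321981 m
G = eta*(pi*D/lambda)^2 = 0.52*(pi*3.3/0.02321981)^2
G = 103660.5447 (linear)
G = 10*log10(103660.5447) = 50.1561 dBi

50.1561 dBi


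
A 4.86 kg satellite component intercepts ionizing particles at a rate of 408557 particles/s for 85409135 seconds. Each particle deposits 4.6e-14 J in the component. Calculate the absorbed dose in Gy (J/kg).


Total energy deposited = rate * time * E_per
  = 408557 * 85409135 * 4.6e-14 = 1.6051 J
Dose = E_total / mass = 1.6051 / 4.86
Dose = 0.3302772 Gy

0.3303 Gy


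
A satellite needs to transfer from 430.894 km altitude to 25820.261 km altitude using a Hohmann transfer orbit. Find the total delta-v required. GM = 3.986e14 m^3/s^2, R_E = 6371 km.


r1 = 6801.8940 km = 6.801894e+06 m
r2 = 32191.2610 km = 3.2191261e+07 m
dv1 = sqrt(mu/r1)*(sqrt(2*r2/(r1+r2)) - 1) = 2181.4160 m/s
dv2 = sqrt(mu/r2)*(1 - sqrt(2*r1/(r1+r2))) = 1440.4111 m/s
total dv = |dv1| + |dv2| = 2181.4160 + 1440.4111 = 3621.8272 m/s = 3.6218 km/s

3.6218 km/s


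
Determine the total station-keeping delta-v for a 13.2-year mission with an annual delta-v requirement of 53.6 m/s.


dV = rate * years = 53.6 * 13.2
dV = 707.5200 m/s

707.5200 m/s


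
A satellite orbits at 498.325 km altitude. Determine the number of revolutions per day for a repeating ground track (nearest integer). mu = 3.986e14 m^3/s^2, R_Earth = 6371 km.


r = 6.869325e+06 m
T = 2*pi*sqrt(r^3/mu) = 5666.0750 s = 94.4346 min
revs/day = 1440 / 94.4346 = 15.2487
Rounded: 15 revolutions per day

15 revolutions per day


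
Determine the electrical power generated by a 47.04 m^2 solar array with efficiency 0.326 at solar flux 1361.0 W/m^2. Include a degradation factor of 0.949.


P = area * eta * S * degradation
P = 47.04 * 0.326 * 1361.0 * 0.949
P = 19806.5690 W

19806.5690 W


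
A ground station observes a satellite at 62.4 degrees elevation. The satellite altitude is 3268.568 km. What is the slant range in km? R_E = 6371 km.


h = 3268.568 km, el = 62.4 deg
d = -R_E*sin(el) + sqrt((R_E*sin(el))^2 + 2*R_E*h + h^2)
d = -6371.0000*sin(1.0891) + sqrt((6371.0000*0.8862036)^2 + 2*6371.0000*3268.568 + 3268.568^2)
d = 3530.5421 km

3530.5421 km


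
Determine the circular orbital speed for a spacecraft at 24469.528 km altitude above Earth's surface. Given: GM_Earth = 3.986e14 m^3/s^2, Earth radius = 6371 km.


r = R_E + alt = 6371.0 + 24469.528 = 30840.5280 km = 3.0840528e+07 m
v = sqrt(mu/r) = sqrt(3.986e14 / 3.0840528e+07) = 3595.0733 m/s = 3.5951 km/s

3.5951 km/s


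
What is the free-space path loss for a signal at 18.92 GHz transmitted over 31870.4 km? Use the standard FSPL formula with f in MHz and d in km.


f = 18.92 GHz = 18920.0000 MHz
d = 31870.4 km
FSPL = 32.44 + 20*log10(18920.0000) + 20*log10(31870.4)
FSPL = 32.44 + 85.5384 + 90.0678
FSPL = 208.0462 dB

208.0462 dB


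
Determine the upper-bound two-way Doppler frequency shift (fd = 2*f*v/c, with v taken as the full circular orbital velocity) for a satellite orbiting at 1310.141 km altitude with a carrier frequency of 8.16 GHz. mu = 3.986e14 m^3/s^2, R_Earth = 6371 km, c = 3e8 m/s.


r = 7.681141e+06 m
v = sqrt(mu/r) = 7203.7027 m/s (worst-case radial velocity)
f = 8.16 GHz = 8.16e+09 Hz
fd = 2*f*v/c = 2*8.16e+09*7203.7027/3.0e+08
fd = 391881.4246 Hz

391881.4246 Hz


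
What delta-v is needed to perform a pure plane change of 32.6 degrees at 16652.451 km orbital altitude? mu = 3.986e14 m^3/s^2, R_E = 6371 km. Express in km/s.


r = 23023.4510 km = 2.3023451e+07 m
V = sqrt(mu/r) = 4160.8632 m/s
di = 32.6 deg = 0.5689773 rad
dV = 2*V*sin(di/2) = 2*4160.8632*sin(0.2844887)
dV = 2335.6316 m/s = 2.3356 km/s

2.3356 km/s
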